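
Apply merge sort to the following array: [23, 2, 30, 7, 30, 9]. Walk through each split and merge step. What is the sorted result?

Merge sort trace:

Split: [23, 2, 30, 7, 30, 9] -> [23, 2, 30] and [7, 30, 9]
  Split: [23, 2, 30] -> [23] and [2, 30]
    Split: [2, 30] -> [2] and [30]
    Merge: [2] + [30] -> [2, 30]
  Merge: [23] + [2, 30] -> [2, 23, 30]
  Split: [7, 30, 9] -> [7] and [30, 9]
    Split: [30, 9] -> [30] and [9]
    Merge: [30] + [9] -> [9, 30]
  Merge: [7] + [9, 30] -> [7, 9, 30]
Merge: [2, 23, 30] + [7, 9, 30] -> [2, 7, 9, 23, 30, 30]

Final sorted array: [2, 7, 9, 23, 30, 30]

The merge sort proceeds by recursively splitting the array and merging sorted halves.
After all merges, the sorted array is [2, 7, 9, 23, 30, 30].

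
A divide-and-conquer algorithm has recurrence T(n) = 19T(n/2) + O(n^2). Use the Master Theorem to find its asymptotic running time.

Master Theorem for T(n) = 19T(n/2) + O(n^2):

a = 19, b = 2, c = 2
log_b(a) = log_2(19) = 4.2479

Case 1: c = 2 < log_2(19) = 4.2479
T(n) = O(n^(log_2 19))

For T(n) = 19T(n/2) + O(n^2): log_2(19) = 4.2479. This is Case 1 of the Master Theorem (c < log_b(a), work dominated by leaves), giving O(n^(log_2 19)).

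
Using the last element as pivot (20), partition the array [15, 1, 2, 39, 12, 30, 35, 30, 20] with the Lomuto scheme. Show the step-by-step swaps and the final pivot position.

Lomuto partition with pivot = 20:

Initial array: [15, 1, 2, 39, 12, 30, 35, 30, 20]

arr[0]=15 <= 20: swap with position 0, array becomes [15, 1, 2, 39, 12, 30, 35, 30, 20]
arr[1]=1 <= 20: swap with position 1, array becomes [15, 1, 2, 39, 12, 30, 35, 30, 20]
arr[2]=2 <= 20: swap with position 2, array becomes [15, 1, 2, 39, 12, 30, 35, 30, 20]
arr[3]=39 > 20: no swap
arr[4]=12 <= 20: swap with position 3, array becomes [15, 1, 2, 12, 39, 30, 35, 30, 20]
arr[5]=30 > 20: no swap
arr[6]=35 > 20: no swap
arr[7]=30 > 20: no swap

Place pivot at position 4: [15, 1, 2, 12, 20, 30, 35, 30, 39]
Pivot position: 4

After partitioning with pivot 20, the array becomes [15, 1, 2, 12, 20, 30, 35, 30, 39]. The pivot is placed at index 4. All elements to the left of the pivot are <= 20, and all elements to the right are > 20.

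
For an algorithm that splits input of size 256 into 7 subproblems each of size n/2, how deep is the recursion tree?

For divide and conquer with division factor 2:

Problem sizes at each level:
Level 0: 256
Level 1: 128
Level 2: 64
Level 3: 32
Level 4: 16
Level 5: 8
Level 6: 4
Level 7: 2
Level 8: 1

The root is level 0 and the size-1 base case is level 8 (the tree spans levels 0 through 8, i.e. 9 levels counting the root), so the depth is the number of divisions: log_2(256) = 8

The recursion tree depth is log_2(256) = 8. At each level, the problem size is divided by 2, so it takes 8 divisions to reduce to a base case of size 1. The algorithm makes 7 recursive calls at each level.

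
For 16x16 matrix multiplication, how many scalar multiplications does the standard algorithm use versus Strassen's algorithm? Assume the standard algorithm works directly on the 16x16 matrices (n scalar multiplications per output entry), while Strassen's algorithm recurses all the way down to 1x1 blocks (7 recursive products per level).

Matrix multiplication for 16x16 matrices:

Standard algorithm: 16^3 = 4096 multiplications
Strassen's algorithm: 7^(log2(16)) = 7^4 = 2401 multiplications
Savings: 4096 - 2401 = 1695 multiplications

Standard: 4096 multiplications (16^3). Strassen: 2401 multiplications (7^4). Strassen reduces 8 recursive multiplications to 7 at each level.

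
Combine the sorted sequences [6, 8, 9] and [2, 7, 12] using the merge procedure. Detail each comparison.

Merging process:

Compare 6 vs 2: take 2 from right. Merged: [2]
Compare 6 vs 7: take 6 from left. Merged: [2, 6]
Compare 8 vs 7: take 7 from right. Merged: [2, 6, 7]
Compare 8 vs 12: take 8 from left. Merged: [2, 6, 7, 8]
Compare 9 vs 12: take 9 from left. Merged: [2, 6, 7, 8, 9]
Append remaining from right: [12]. Merged: [2, 6, 7, 8, 9, 12]

Final merged array: [2, 6, 7, 8, 9, 12]
Total comparisons: 5

The merged array is [2, 6, 7, 8, 9, 12], requiring 5 comparisons. The merge step runs in O(n) time where n is the total number of elements.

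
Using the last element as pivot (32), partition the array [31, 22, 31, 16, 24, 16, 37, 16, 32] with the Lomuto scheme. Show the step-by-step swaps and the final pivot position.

Lomuto partition with pivot = 32:

Initial array: [31, 22, 31, 16, 24, 16, 37, 16, 32]

arr[0]=31 <= 32: swap with position 0, array becomes [31, 22, 31, 16, 24, 16, 37, 16, 32]
arr[1]=22 <= 32: swap with position 1, array becomes [31, 22, 31, 16, 24, 16, 37, 16, 32]
arr[2]=31 <= 32: swap with position 2, array becomes [31, 22, 31, 16, 24, 16, 37, 16, 32]
arr[3]=16 <= 32: swap with position 3, array becomes [31, 22, 31, 16, 24, 16, 37, 16, 32]
arr[4]=24 <= 32: swap with position 4, array becomes [31, 22, 31, 16, 24, 16, 37, 16, 32]
arr[5]=16 <= 32: swap with position 5, array becomes [31, 22, 31, 16, 24, 16, 37, 16, 32]
arr[6]=37 > 32: no swap
arr[7]=16 <= 32: swap with position 6, array becomes [31, 22, 31, 16, 24, 16, 16, 37, 32]

Place pivot at position 7: [31, 22, 31, 16, 24, 16, 16, 32, 37]
Pivot position: 7

After partitioning with pivot 32, the array becomes [31, 22, 31, 16, 24, 16, 16, 32, 37]. The pivot is placed at index 7. All elements to the left of the pivot are <= 32, and all elements to the right are > 32.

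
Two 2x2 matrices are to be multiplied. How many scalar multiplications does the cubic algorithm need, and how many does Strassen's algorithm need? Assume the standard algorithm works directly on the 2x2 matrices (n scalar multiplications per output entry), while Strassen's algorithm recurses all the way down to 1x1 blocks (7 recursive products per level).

Matrix multiplication for 2x2 matrices:

Standard algorithm: 2^3 = 8 multiplications
Strassen's algorithm: 7^(log2(2)) = 7^1 = 7 multiplications
Savings: 8 - 7 = 1 multiplications

Standard: 8 multiplications (2^3). Strassen: 7 multiplications (7^1). Strassen reduces 8 recursive multiplications to 7 at each level.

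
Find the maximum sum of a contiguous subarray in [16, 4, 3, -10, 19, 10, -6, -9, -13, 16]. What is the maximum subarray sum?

Using Kadane's algorithm on [16, 4, 3, -10, 19, 10, -6, -9, -13, 16]:

Scanning through the array:
Position 1 (value 4): max_ending_here = 20, max_so_far = 20
Position 2 (value 3): max_ending_here = 23, max_so_far = 23
Position 3 (value -10): max_ending_here = 13, max_so_far = 23
Position 4 (value 19): max_ending_here = 32, max_so_far = 32
Position 5 (value 10): max_ending_here = 42, max_so_far = 42
Position 6 (value -6): max_ending_here = 36, max_so_far = 42
Position 7 (value -9): max_ending_here = 27, max_so_far = 42
Position 8 (value -13): max_ending_here = 14, max_so_far = 42
Position 9 (value 16): max_ending_here = 30, max_so_far = 42

Maximum subarray: [16, 4, 3, -10, 19, 10]
Maximum sum: 42

The maximum subarray is [16, 4, 3, -10, 19, 10] with sum 42. This subarray runs from index 0 to index 5.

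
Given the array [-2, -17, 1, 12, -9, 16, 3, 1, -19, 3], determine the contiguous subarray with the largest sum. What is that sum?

Using Kadane's algorithm on [-2, -17, 1, 12, -9, 16, 3, 1, -19, 3]:

Scanning through the array:
Position 1 (value -17): max_ending_here = -17, max_so_far = -2
Position 2 (value 1): max_ending_here = 1, max_so_far = 1
Position 3 (value 12): max_ending_here = 13, max_so_far = 13
Position 4 (value -9): max_ending_here = 4, max_so_far = 13
Position 5 (value 16): max_ending_here = 20, max_so_far = 20
Position 6 (value 3): max_ending_here = 23, max_so_far = 23
Position 7 (value 1): max_ending_here = 24, max_so_far = 24
Position 8 (value -19): max_ending_here = 5, max_so_far = 24
Position 9 (value 3): max_ending_here = 8, max_so_far = 24

Maximum subarray: [1, 12, -9, 16, 3, 1]
Maximum sum: 24

The maximum subarray is [1, 12, -9, 16, 3, 1] with sum 24. This subarray runs from index 2 to index 7.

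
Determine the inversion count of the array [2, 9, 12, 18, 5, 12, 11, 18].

Finding inversions in [2, 9, 12, 18, 5, 12, 11, 18]:

(1, 4): arr[1]=9 > arr[4]=5
(2, 4): arr[2]=12 > arr[4]=5
(2, 6): arr[2]=12 > arr[6]=11
(3, 4): arr[3]=18 > arr[4]=5
(3, 5): arr[3]=18 > arr[5]=12
(3, 6): arr[3]=18 > arr[6]=11
(5, 6): arr[5]=12 > arr[6]=11

Total inversions: 7

The array has 7 inversion(s): (1,4), (2,4), (2,6), (3,4), (3,5), (3,6), (5,6). Each pair (i,j) satisfies i < j and arr[i] > arr[j].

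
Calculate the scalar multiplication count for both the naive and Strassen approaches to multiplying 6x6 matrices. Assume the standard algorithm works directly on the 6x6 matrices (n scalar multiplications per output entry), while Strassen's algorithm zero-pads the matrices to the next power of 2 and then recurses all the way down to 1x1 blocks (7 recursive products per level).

Matrix multiplication for 6x6 matrices:

Strassen's algorithm requires power-of-2 dimensions. Pad 6x6 to 8x8 (next power of 2).

Standard algorithm: 6^3 = 216 multiplications
Strassen's algorithm: 7^(log2(8)) = 7^3 = 343 multiplications
Difference: 216 - 343 = -127 (Strassen uses MORE here due to padding overhead — for small or just-over-power-of-2 n, padding can outweigh the per-level savings)

Standard: 216 multiplications (6^3). Strassen: 343 multiplications (7^3, after padding to 8x8). Strassen reduces 8 recursive multiplications to 7 at each level.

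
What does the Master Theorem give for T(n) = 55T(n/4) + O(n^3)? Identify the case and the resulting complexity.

Master Theorem for T(n) = 55T(n/4) + O(n^3):

a = 55, b = 4, c = 3
log_b(a) = log_4(55) = 2.8907

Case 3: c = 3 > log_4(55) = 2.8907
T(n) = O(n^3) = O(n^3)

For T(n) = 55T(n/4) + O(n^3): log_4(55) = 2.8907. This is Case 3 of the Master Theorem (c > log_b(a), work dominated by root), giving O(n^3).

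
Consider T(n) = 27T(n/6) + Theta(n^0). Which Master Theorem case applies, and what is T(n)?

Master Theorem for T(n) = 27T(n/6) + O(n^0):

a = 27, b = 6, c = 0
log_b(a) = log_6(27) = 1.8394

Case 1: c = 0 < log_6(27) = 1.8394
T(n) = O(n^(log_6 27))

For T(n) = 27T(n/6) + O(n^0): log_6(27) = 1.8394. This is Case 1 of the Master Theorem (c < log_b(a), work dominated by leaves), giving O(n^(log_6 27)).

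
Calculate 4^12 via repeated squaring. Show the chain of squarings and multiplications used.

Computing 4^12 by squaring (build up from 4^1; each line after the first costs one multiplication):

4^1 = 4
4^2 = (4^1)^2 = 4^2 = 16
4^3 = 4 * 4^2 = 4 * 16 = 64
4^6 = (4^3)^2 = 64^2 = 4096
4^12 = (4^6)^2 = 4096^2 = 16777216

Result: 16777216
Multiplications needed: 4 (4 lines after 4^1)

4^12 = 16777216. Using exponentiation by squaring, this requires 4 multiplications. The key idea: if the exponent is even, square the half-power; if odd, multiply by the base once.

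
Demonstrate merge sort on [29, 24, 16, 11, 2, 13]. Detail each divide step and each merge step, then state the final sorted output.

Merge sort trace:

Split: [29, 24, 16, 11, 2, 13] -> [29, 24, 16] and [11, 2, 13]
  Split: [29, 24, 16] -> [29] and [24, 16]
    Split: [24, 16] -> [24] and [16]
    Merge: [24] + [16] -> [16, 24]
  Merge: [29] + [16, 24] -> [16, 24, 29]
  Split: [11, 2, 13] -> [11] and [2, 13]
    Split: [2, 13] -> [2] and [13]
    Merge: [2] + [13] -> [2, 13]
  Merge: [11] + [2, 13] -> [2, 11, 13]
Merge: [16, 24, 29] + [2, 11, 13] -> [2, 11, 13, 16, 24, 29]

Final sorted array: [2, 11, 13, 16, 24, 29]

The merge sort proceeds by recursively splitting the array and merging sorted halves.
After all merges, the sorted array is [2, 11, 13, 16, 24, 29].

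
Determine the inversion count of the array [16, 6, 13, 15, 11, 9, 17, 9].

Finding inversions in [16, 6, 13, 15, 11, 9, 17, 9]:

(0, 1): arr[0]=16 > arr[1]=6
(0, 2): arr[0]=16 > arr[2]=13
(0, 3): arr[0]=16 > arr[3]=15
(0, 4): arr[0]=16 > arr[4]=11
(0, 5): arr[0]=16 > arr[5]=9
(0, 7): arr[0]=16 > arr[7]=9
(2, 4): arr[2]=13 > arr[4]=11
(2, 5): arr[2]=13 > arr[5]=9
(2, 7): arr[2]=13 > arr[7]=9
(3, 4): arr[3]=15 > arr[4]=11
(3, 5): arr[3]=15 > arr[5]=9
(3, 7): arr[3]=15 > arr[7]=9
(4, 5): arr[4]=11 > arr[5]=9
(4, 7): arr[4]=11 > arr[7]=9
(6, 7): arr[6]=17 > arr[7]=9

Total inversions: 15

The array has 15 inversion(s): (0,1), (0,2), (0,3), (0,4), (0,5), (0,7), (2,4), (2,5), (2,7), (3,4), (3,5), (3,7), (4,5), (4,7), (6,7). Each pair (i,j) satisfies i < j and arr[i] > arr[j].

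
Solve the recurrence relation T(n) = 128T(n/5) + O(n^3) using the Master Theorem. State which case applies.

Master Theorem for T(n) = 128T(n/5) + O(n^3):

a = 128, b = 5, c = 3
log_b(a) = log_5(128) = 3.0147

Case 1: c = 3 < log_5(128) = 3.0147
T(n) = O(n^(log_5 128))

For T(n) = 128T(n/5) + O(n^3): log_5(128) = 3.0147. This is Case 1 of the Master Theorem (c < log_b(a), work dominated by leaves), giving O(n^(log_5 128)).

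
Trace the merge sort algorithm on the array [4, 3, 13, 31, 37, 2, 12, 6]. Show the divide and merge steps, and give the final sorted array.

Merge sort trace:

Split: [4, 3, 13, 31, 37, 2, 12, 6] -> [4, 3, 13, 31] and [37, 2, 12, 6]
  Split: [4, 3, 13, 31] -> [4, 3] and [13, 31]
    Split: [4, 3] -> [4] and [3]
    Merge: [4] + [3] -> [3, 4]
    Split: [13, 31] -> [13] and [31]
    Merge: [13] + [31] -> [13, 31]
  Merge: [3, 4] + [13, 31] -> [3, 4, 13, 31]
  Split: [37, 2, 12, 6] -> [37, 2] and [12, 6]
    Split: [37, 2] -> [37] and [2]
    Merge: [37] + [2] -> [2, 37]
    Split: [12, 6] -> [12] and [6]
    Merge: [12] + [6] -> [6, 12]
  Merge: [2, 37] + [6, 12] -> [2, 6, 12, 37]
Merge: [3, 4, 13, 31] + [2, 6, 12, 37] -> [2, 3, 4, 6, 12, 13, 31, 37]

Final sorted array: [2, 3, 4, 6, 12, 13, 31, 37]

The merge sort proceeds by recursively splitting the array and merging sorted halves.
After all merges, the sorted array is [2, 3, 4, 6, 12, 13, 31, 37].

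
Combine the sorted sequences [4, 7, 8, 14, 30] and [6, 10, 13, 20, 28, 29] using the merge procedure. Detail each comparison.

Merging process:

Compare 4 vs 6: take 4 from left. Merged: [4]
Compare 7 vs 6: take 6 from right. Merged: [4, 6]
Compare 7 vs 10: take 7 from left. Merged: [4, 6, 7]
Compare 8 vs 10: take 8 from left. Merged: [4, 6, 7, 8]
Compare 14 vs 10: take 10 from right. Merged: [4, 6, 7, 8, 10]
Compare 14 vs 13: take 13 from right. Merged: [4, 6, 7, 8, 10, 13]
Compare 14 vs 20: take 14 from left. Merged: [4, 6, 7, 8, 10, 13, 14]
Compare 30 vs 20: take 20 from right. Merged: [4, 6, 7, 8, 10, 13, 14, 20]
Compare 30 vs 28: take 28 from right. Merged: [4, 6, 7, 8, 10, 13, 14, 20, 28]
Compare 30 vs 29: take 29 from right. Merged: [4, 6, 7, 8, 10, 13, 14, 20, 28, 29]
Append remaining from left: [30]. Merged: [4, 6, 7, 8, 10, 13, 14, 20, 28, 29, 30]

Final merged array: [4, 6, 7, 8, 10, 13, 14, 20, 28, 29, 30]
Total comparisons: 10

The merged array is [4, 6, 7, 8, 10, 13, 14, 20, 28, 29, 30], requiring 10 comparisons. The merge step runs in O(n) time where n is the total number of elements.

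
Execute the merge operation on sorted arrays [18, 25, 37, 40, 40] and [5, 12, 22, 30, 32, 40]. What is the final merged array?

Merging process:

Compare 18 vs 5: take 5 from right. Merged: [5]
Compare 18 vs 12: take 12 from right. Merged: [5, 12]
Compare 18 vs 22: take 18 from left. Merged: [5, 12, 18]
Compare 25 vs 22: take 22 from right. Merged: [5, 12, 18, 22]
Compare 25 vs 30: take 25 from left. Merged: [5, 12, 18, 22, 25]
Compare 37 vs 30: take 30 from right. Merged: [5, 12, 18, 22, 25, 30]
Compare 37 vs 32: take 32 from right. Merged: [5, 12, 18, 22, 25, 30, 32]
Compare 37 vs 40: take 37 from left. Merged: [5, 12, 18, 22, 25, 30, 32, 37]
Compare 40 vs 40: take 40 from left. Merged: [5, 12, 18, 22, 25, 30, 32, 37, 40]
Compare 40 vs 40: take 40 from left. Merged: [5, 12, 18, 22, 25, 30, 32, 37, 40, 40]
Append remaining from right: [40]. Merged: [5, 12, 18, 22, 25, 30, 32, 37, 40, 40, 40]

Final merged array: [5, 12, 18, 22, 25, 30, 32, 37, 40, 40, 40]
Total comparisons: 10

The merged array is [5, 12, 18, 22, 25, 30, 32, 37, 40, 40, 40], requiring 10 comparisons. The merge step runs in O(n) time where n is the total number of elements.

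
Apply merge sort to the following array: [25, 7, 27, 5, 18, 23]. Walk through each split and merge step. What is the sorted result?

Merge sort trace:

Split: [25, 7, 27, 5, 18, 23] -> [25, 7, 27] and [5, 18, 23]
  Split: [25, 7, 27] -> [25] and [7, 27]
    Split: [7, 27] -> [7] and [27]
    Merge: [7] + [27] -> [7, 27]
  Merge: [25] + [7, 27] -> [7, 25, 27]
  Split: [5, 18, 23] -> [5] and [18, 23]
    Split: [18, 23] -> [18] and [23]
    Merge: [18] + [23] -> [18, 23]
  Merge: [5] + [18, 23] -> [5, 18, 23]
Merge: [7, 25, 27] + [5, 18, 23] -> [5, 7, 18, 23, 25, 27]

Final sorted array: [5, 7, 18, 23, 25, 27]

The merge sort proceeds by recursively splitting the array and merging sorted halves.
After all merges, the sorted array is [5, 7, 18, 23, 25, 27].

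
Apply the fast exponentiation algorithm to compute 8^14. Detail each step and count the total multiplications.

Computing 8^14 by squaring (build up from 8^1; each line after the first costs one multiplication):

8^1 = 8
8^2 = (8^1)^2 = 8^2 = 64
8^3 = 8 * 8^2 = 8 * 64 = 512
8^6 = (8^3)^2 = 512^2 = 262144
8^7 = 8 * 8^6 = 8 * 262144 = 2097152
8^14 = (8^7)^2 = 2097152^2 = 4398046511104

Result: 4398046511104
Multiplications needed: 5 (5 lines after 8^1)

8^14 = 4398046511104. Using exponentiation by squaring, this requires 5 multiplications. The key idea: if the exponent is even, square the half-power; if odd, multiply by the base once.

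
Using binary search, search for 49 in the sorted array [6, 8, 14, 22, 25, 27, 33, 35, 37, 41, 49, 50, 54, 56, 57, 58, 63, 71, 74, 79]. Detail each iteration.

Binary search for 49 in [6, 8, 14, 22, 25, 27, 33, 35, 37, 41, 49, 50, 54, 56, 57, 58, 63, 71, 74, 79]:

lo=0, hi=19, mid=9, arr[mid]=41 -> 41 < 49, search right half
lo=10, hi=19, mid=14, arr[mid]=57 -> 57 > 49, search left half
lo=10, hi=13, mid=11, arr[mid]=50 -> 50 > 49, search left half
lo=10, hi=10, mid=10, arr[mid]=49 -> Found target at index 10!

Binary search finds 49 at index 10 after 4 comparisons. The search repeatedly halves the search space by comparing with the middle element.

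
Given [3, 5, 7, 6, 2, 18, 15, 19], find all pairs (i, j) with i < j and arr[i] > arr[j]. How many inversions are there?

Finding inversions in [3, 5, 7, 6, 2, 18, 15, 19]:

(0, 4): arr[0]=3 > arr[4]=2
(1, 4): arr[1]=5 > arr[4]=2
(2, 3): arr[2]=7 > arr[3]=6
(2, 4): arr[2]=7 > arr[4]=2
(3, 4): arr[3]=6 > arr[4]=2
(5, 6): arr[5]=18 > arr[6]=15

Total inversions: 6

The array has 6 inversion(s): (0,4), (1,4), (2,3), (2,4), (3,4), (5,6). Each pair (i,j) satisfies i < j and arr[i] > arr[j].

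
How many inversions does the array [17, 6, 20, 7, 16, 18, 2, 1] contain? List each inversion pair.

Finding inversions in [17, 6, 20, 7, 16, 18, 2, 1]:

(0, 1): arr[0]=17 > arr[1]=6
(0, 3): arr[0]=17 > arr[3]=7
(0, 4): arr[0]=17 > arr[4]=16
(0, 6): arr[0]=17 > arr[6]=2
(0, 7): arr[0]=17 > arr[7]=1
(1, 6): arr[1]=6 > arr[6]=2
(1, 7): arr[1]=6 > arr[7]=1
(2, 3): arr[2]=20 > arr[3]=7
(2, 4): arr[2]=20 > arr[4]=16
(2, 5): arr[2]=20 > arr[5]=18
(2, 6): arr[2]=20 > arr[6]=2
(2, 7): arr[2]=20 > arr[7]=1
(3, 6): arr[3]=7 > arr[6]=2
(3, 7): arr[3]=7 > arr[7]=1
(4, 6): arr[4]=16 > arr[6]=2
(4, 7): arr[4]=16 > arr[7]=1
(5, 6): arr[5]=18 > arr[6]=2
(5, 7): arr[5]=18 > arr[7]=1
(6, 7): arr[6]=2 > arr[7]=1

Total inversions: 19

The array has 19 inversion(s): (0,1), (0,3), (0,4), (0,6), (0,7), (1,6), (1,7), (2,3), (2,4), (2,5), (2,6), (2,7), (3,6), (3,7), (4,6), (4,7), (5,6), (5,7), (6,7). Each pair (i,j) satisfies i < j and arr[i] > arr[j].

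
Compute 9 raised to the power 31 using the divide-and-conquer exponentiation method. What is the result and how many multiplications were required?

Computing 9^31 by squaring (build up from 9^1; each line after the first costs one multiplication):

9^1 = 9
9^2 = (9^1)^2 = 9^2 = 81
9^3 = 9 * 9^2 = 9 * 81 = 729
9^6 = (9^3)^2 = 729^2 = 531441
9^7 = 9 * 9^6 = 9 * 531441 = 4782969
9^14 = (9^7)^2 = 4782969^2 = 22876792454961
9^15 = 9 * 9^14 = 9 * 22876792454961 = 205891132094649
9^30 = (9^15)^2 = 205891132094649^2 = 42391158275216203514294433201
9^31 = 9 * 9^30 = 9 * 42391158275216203514294433201 = 381520424476945831628649898809

Result: 381520424476945831628649898809
Multiplications needed: 8 (8 lines after 9^1)

9^31 = 381520424476945831628649898809. Using exponentiation by squaring, this requires 8 multiplications. The key idea: if the exponent is even, square the half-power; if odd, multiply by the base once.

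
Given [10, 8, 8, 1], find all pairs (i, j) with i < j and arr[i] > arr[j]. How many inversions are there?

Finding inversions in [10, 8, 8, 1]:

(0, 1): arr[0]=10 > arr[1]=8
(0, 2): arr[0]=10 > arr[2]=8
(0, 3): arr[0]=10 > arr[3]=1
(1, 3): arr[1]=8 > arr[3]=1
(2, 3): arr[2]=8 > arr[3]=1

Total inversions: 5

The array has 5 inversion(s): (0,1), (0,2), (0,3), (1,3), (2,3). Each pair (i,j) satisfies i < j and arr[i] > arr[j].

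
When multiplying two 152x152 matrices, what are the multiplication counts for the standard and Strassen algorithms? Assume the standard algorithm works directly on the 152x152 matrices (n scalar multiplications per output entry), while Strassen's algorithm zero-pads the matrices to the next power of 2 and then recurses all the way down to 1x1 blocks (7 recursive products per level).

Matrix multiplication for 152x152 matrices:

Strassen's algorithm requires power-of-2 dimensions. Pad 152x152 to 256x256 (next power of 2).

Standard algorithm: 152^3 = 3511808 multiplications
Strassen's algorithm: 7^(log2(256)) = 7^8 = 5764801 multiplications
Difference: 3511808 - 5764801 = -2252993 (Strassen uses MORE here due to padding overhead — for small or just-over-power-of-2 n, padding can outweigh the per-level savings)

Standard: 3511808 multiplications (152^3). Strassen: 5764801 multiplications (7^8, after padding to 256x256). Strassen reduces 8 recursive multiplications to 7 at each level.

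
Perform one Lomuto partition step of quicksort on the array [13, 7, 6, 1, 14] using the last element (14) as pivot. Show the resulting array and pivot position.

Lomuto partition with pivot = 14:

Initial array: [13, 7, 6, 1, 14]

arr[0]=13 <= 14: swap with position 0, array becomes [13, 7, 6, 1, 14]
arr[1]=7 <= 14: swap with position 1, array becomes [13, 7, 6, 1, 14]
arr[2]=6 <= 14: swap with position 2, array becomes [13, 7, 6, 1, 14]
arr[3]=1 <= 14: swap with position 3, array becomes [13, 7, 6, 1, 14]

Place pivot at position 4: [13, 7, 6, 1, 14]
Pivot position: 4

After partitioning with pivot 14, the array becomes [13, 7, 6, 1, 14]. The pivot is placed at index 4. All elements to the left of the pivot are <= 14, and all elements to the right are > 14.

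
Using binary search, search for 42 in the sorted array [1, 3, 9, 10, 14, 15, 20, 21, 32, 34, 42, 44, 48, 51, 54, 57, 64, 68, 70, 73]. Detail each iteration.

Binary search for 42 in [1, 3, 9, 10, 14, 15, 20, 21, 32, 34, 42, 44, 48, 51, 54, 57, 64, 68, 70, 73]:

lo=0, hi=19, mid=9, arr[mid]=34 -> 34 < 42, search right half
lo=10, hi=19, mid=14, arr[mid]=54 -> 54 > 42, search left half
lo=10, hi=13, mid=11, arr[mid]=44 -> 44 > 42, search left half
lo=10, hi=10, mid=10, arr[mid]=42 -> Found target at index 10!

Binary search finds 42 at index 10 after 4 comparisons. The search repeatedly halves the search space by comparing with the middle element.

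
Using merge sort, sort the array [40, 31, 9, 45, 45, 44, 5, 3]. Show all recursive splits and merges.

Merge sort trace:

Split: [40, 31, 9, 45, 45, 44, 5, 3] -> [40, 31, 9, 45] and [45, 44, 5, 3]
  Split: [40, 31, 9, 45] -> [40, 31] and [9, 45]
    Split: [40, 31] -> [40] and [31]
    Merge: [40] + [31] -> [31, 40]
    Split: [9, 45] -> [9] and [45]
    Merge: [9] + [45] -> [9, 45]
  Merge: [31, 40] + [9, 45] -> [9, 31, 40, 45]
  Split: [45, 44, 5, 3] -> [45, 44] and [5, 3]
    Split: [45, 44] -> [45] and [44]
    Merge: [45] + [44] -> [44, 45]
    Split: [5, 3] -> [5] and [3]
    Merge: [5] + [3] -> [3, 5]
  Merge: [44, 45] + [3, 5] -> [3, 5, 44, 45]
Merge: [9, 31, 40, 45] + [3, 5, 44, 45] -> [3, 5, 9, 31, 40, 44, 45, 45]

Final sorted array: [3, 5, 9, 31, 40, 44, 45, 45]

The merge sort proceeds by recursively splitting the array and merging sorted halves.
After all merges, the sorted array is [3, 5, 9, 31, 40, 44, 45, 45].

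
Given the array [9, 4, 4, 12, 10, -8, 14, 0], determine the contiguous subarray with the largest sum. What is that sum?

Using Kadane's algorithm on [9, 4, 4, 12, 10, -8, 14, 0]:

Scanning through the array:
Position 1 (value 4): max_ending_here = 13, max_so_far = 13
Position 2 (value 4): max_ending_here = 17, max_so_far = 17
Position 3 (value 12): max_ending_here = 29, max_so_far = 29
Position 4 (value 10): max_ending_here = 39, max_so_far = 39
Position 5 (value -8): max_ending_here = 31, max_so_far = 39
Position 6 (value 14): max_ending_here = 45, max_so_far = 45
Position 7 (value 0): max_ending_here = 45, max_so_far = 45

Maximum subarray: [9, 4, 4, 12, 10, -8, 14]
Maximum sum: 45

The maximum subarray is [9, 4, 4, 12, 10, -8, 14] with sum 45. This subarray runs from index 0 to index 6.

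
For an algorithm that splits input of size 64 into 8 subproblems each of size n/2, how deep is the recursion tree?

For divide and conquer with division factor 2:

Problem sizes at each level:
Level 0: 64
Level 1: 32
Level 2: 16
Level 3: 8
Level 4: 4
Level 5: 2
Level 6: 1

The root is level 0 and the size-1 base case is level 6 (the tree spans levels 0 through 6, i.e. 7 levels counting the root), so the depth is the number of divisions: log_2(64) = 6

The recursion tree depth is log_2(64) = 6. At each level, the problem size is divided by 2, so it takes 6 divisions to reduce to a base case of size 1. The algorithm makes 8 recursive calls at each level.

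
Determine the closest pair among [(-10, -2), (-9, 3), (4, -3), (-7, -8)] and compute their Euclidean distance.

Computing all pairwise distances among 4 points:

d((-10, -2), (-9, 3)) = 5.099 <-- minimum
d((-10, -2), (4, -3)) = 14.0357
d((-10, -2), (-7, -8)) = 6.7082
d((-9, 3), (4, -3)) = 14.3178
d((-9, 3), (-7, -8)) = 11.1803
d((4, -3), (-7, -8)) = 12.083

Closest pair: (-10, -2) and (-9, 3) with distance 5.099

The closest pair is (-10, -2) and (-9, 3) with Euclidean distance 5.099. For 4 points, brute-force pairwise comparison is shown above. For large n, the divide-and-conquer algorithm (sort by x, recurse on halves, check the dividing strip) achieves O(n log n).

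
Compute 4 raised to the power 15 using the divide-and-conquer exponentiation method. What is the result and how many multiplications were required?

Computing 4^15 by squaring (build up from 4^1; each line after the first costs one multiplication):

4^1 = 4
4^2 = (4^1)^2 = 4^2 = 16
4^3 = 4 * 4^2 = 4 * 16 = 64
4^6 = (4^3)^2 = 64^2 = 4096
4^7 = 4 * 4^6 = 4 * 4096 = 16384
4^14 = (4^7)^2 = 16384^2 = 268435456
4^15 = 4 * 4^14 = 4 * 268435456 = 1073741824

Result: 1073741824
Multiplications needed: 6 (6 lines after 4^1)

4^15 = 1073741824. Using exponentiation by squaring, this requires 6 multiplications. The key idea: if the exponent is even, square the half-power; if odd, multiply by the base once.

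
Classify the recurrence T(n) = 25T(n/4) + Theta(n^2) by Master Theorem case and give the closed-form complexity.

Master Theorem for T(n) = 25T(n/4) + O(n^2):

a = 25, b = 4, c = 2
log_b(a) = log_4(25) = 2.3219

Case 1: c = 2 < log_4(25) = 2.3219
T(n) = O(n^(log_4 25))

For T(n) = 25T(n/4) + O(n^2): log_4(25) = 2.3219. This is Case 1 of the Master Theorem (c < log_b(a), work dominated by leaves), giving O(n^(log_4 25)).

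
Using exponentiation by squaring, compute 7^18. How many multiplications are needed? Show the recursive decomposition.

Computing 7^18 by squaring (build up from 7^1; each line after the first costs one multiplication):

7^1 = 7
7^2 = (7^1)^2 = 7^2 = 49
7^4 = (7^2)^2 = 49^2 = 2401
7^8 = (7^4)^2 = 2401^2 = 5764801
7^9 = 7 * 7^8 = 7 * 5764801 = 40353607
7^18 = (7^9)^2 = 40353607^2 = 1628413597910449

Result: 1628413597910449
Multiplications needed: 5 (5 lines after 7^1)

7^18 = 1628413597910449. Using exponentiation by squaring, this requires 5 multiplications. The key idea: if the exponent is even, square the half-power; if odd, multiply by the base once.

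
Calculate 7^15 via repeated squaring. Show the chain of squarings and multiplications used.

Computing 7^15 by squaring (build up from 7^1; each line after the first costs one multiplication):

7^1 = 7
7^2 = (7^1)^2 = 7^2 = 49
7^3 = 7 * 7^2 = 7 * 49 = 343
7^6 = (7^3)^2 = 343^2 = 117649
7^7 = 7 * 7^6 = 7 * 117649 = 823543
7^14 = (7^7)^2 = 823543^2 = 678223072849
7^15 = 7 * 7^14 = 7 * 678223072849 = 4747561509943

Result: 4747561509943
Multiplications needed: 6 (6 lines after 7^1)

7^15 = 4747561509943. Using exponentiation by squaring, this requires 6 multiplications. The key idea: if the exponent is even, square the half-power; if odd, multiply by the base once.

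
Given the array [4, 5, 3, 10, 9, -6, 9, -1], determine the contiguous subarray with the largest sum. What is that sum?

Using Kadane's algorithm on [4, 5, 3, 10, 9, -6, 9, -1]:

Scanning through the array:
Position 1 (value 5): max_ending_here = 9, max_so_far = 9
Position 2 (value 3): max_ending_here = 12, max_so_far = 12
Position 3 (value 10): max_ending_here = 22, max_so_far = 22
Position 4 (value 9): max_ending_here = 31, max_so_far = 31
Position 5 (value -6): max_ending_here = 25, max_so_far = 31
Position 6 (value 9): max_ending_here = 34, max_so_far = 34
Position 7 (value -1): max_ending_here = 33, max_so_far = 34

Maximum subarray: [4, 5, 3, 10, 9, -6, 9]
Maximum sum: 34

The maximum subarray is [4, 5, 3, 10, 9, -6, 9] with sum 34. This subarray runs from index 0 to index 6.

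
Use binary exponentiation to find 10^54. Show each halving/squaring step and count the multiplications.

Computing 10^54 by squaring (build up from 10^1; each line after the first costs one multiplication):

10^1 = 10
10^2 = (10^1)^2 = 10^2 = 100
10^3 = 10 * 10^2 = 10 * 100 = 1000
10^6 = (10^3)^2 = 1000^2 = 1000000
10^12 = (10^6)^2 = 1000000^2 = 1000000000000
10^13 = 10 * 10^12 = 10 * 1000000000000 = 10000000000000
10^26 = (10^13)^2 = 10000000000000^2 = 100000000000000000000000000
10^27 = 10 * 10^26 = 10 * 100000000000000000000000000 = 1000000000000000000000000000
10^54 = (10^27)^2 = 1000000000000000000000000000^2 = 1000000000000000000000000000000000000000000000000000000

Result: 1000000000000000000000000000000000000000000000000000000
Multiplications needed: 8 (8 lines after 10^1)

10^54 = 1000000000000000000000000000000000000000000000000000000. Using exponentiation by squaring, this requires 8 multiplications. The key idea: if the exponent is even, square the half-power; if odd, multiply by the base once.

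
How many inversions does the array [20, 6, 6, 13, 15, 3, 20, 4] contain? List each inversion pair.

Finding inversions in [20, 6, 6, 13, 15, 3, 20, 4]:

(0, 1): arr[0]=20 > arr[1]=6
(0, 2): arr[0]=20 > arr[2]=6
(0, 3): arr[0]=20 > arr[3]=13
(0, 4): arr[0]=20 > arr[4]=15
(0, 5): arr[0]=20 > arr[5]=3
(0, 7): arr[0]=20 > arr[7]=4
(1, 5): arr[1]=6 > arr[5]=3
(1, 7): arr[1]=6 > arr[7]=4
(2, 5): arr[2]=6 > arr[5]=3
(2, 7): arr[2]=6 > arr[7]=4
(3, 5): arr[3]=13 > arr[5]=3
(3, 7): arr[3]=13 > arr[7]=4
(4, 5): arr[4]=15 > arr[5]=3
(4, 7): arr[4]=15 > arr[7]=4
(6, 7): arr[6]=20 > arr[7]=4

Total inversions: 15

The array has 15 inversion(s): (0,1), (0,2), (0,3), (0,4), (0,5), (0,7), (1,5), (1,7), (2,5), (2,7), (3,5), (3,7), (4,5), (4,7), (6,7). Each pair (i,j) satisfies i < j and arr[i] > arr[j].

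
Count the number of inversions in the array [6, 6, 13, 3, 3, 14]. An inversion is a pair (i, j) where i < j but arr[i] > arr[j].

Finding inversions in [6, 6, 13, 3, 3, 14]:

(0, 3): arr[0]=6 > arr[3]=3
(0, 4): arr[0]=6 > arr[4]=3
(1, 3): arr[1]=6 > arr[3]=3
(1, 4): arr[1]=6 > arr[4]=3
(2, 3): arr[2]=13 > arr[3]=3
(2, 4): arr[2]=13 > arr[4]=3

Total inversions: 6

The array has 6 inversion(s): (0,3), (0,4), (1,3), (1,4), (2,3), (2,4). Each pair (i,j) satisfies i < j and arr[i] > arr[j].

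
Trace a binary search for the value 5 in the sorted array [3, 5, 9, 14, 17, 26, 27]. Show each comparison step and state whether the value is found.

Binary search for 5 in [3, 5, 9, 14, 17, 26, 27]:

lo=0, hi=6, mid=3, arr[mid]=14 -> 14 > 5, search left half
lo=0, hi=2, mid=1, arr[mid]=5 -> Found target at index 1!

Binary search finds 5 at index 1 after 2 comparisons. The search repeatedly halves the search space by comparing with the middle element.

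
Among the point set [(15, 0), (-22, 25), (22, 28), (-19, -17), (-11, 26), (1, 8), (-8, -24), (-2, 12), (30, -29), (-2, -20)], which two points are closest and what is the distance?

Computing all pairwise distances among 10 points:

d((15, 0), (-22, 25)) = 44.6542
d((15, 0), (22, 28)) = 28.8617
d((15, 0), (-19, -17)) = 38.0132
d((15, 0), (-11, 26)) = 36.7696
d((15, 0), (1, 8)) = 16.1245
d((15, 0), (-8, -24)) = 33.2415
d((15, 0), (-2, 12)) = 20.8087
d((15, 0), (30, -29)) = 32.6497
d((15, 0), (-2, -20)) = 26.2488
d((-22, 25), (22, 28)) = 44.1022
d((-22, 25), (-19, -17)) = 42.107
d((-22, 25), (-11, 26)) = 11.0454
d((-22, 25), (1, 8)) = 28.6007
d((-22, 25), (-8, -24)) = 50.9608
d((-22, 25), (-2, 12)) = 23.8537
d((-22, 25), (30, -29)) = 74.9667
d((-22, 25), (-2, -20)) = 49.2443
d((22, 28), (-19, -17)) = 60.8769
d((22, 28), (-11, 26)) = 33.0606
d((22, 28), (1, 8)) = 29.0
d((22, 28), (-8, -24)) = 60.0333
d((22, 28), (-2, 12)) = 28.8444
d((22, 28), (30, -29)) = 57.5587
d((22, 28), (-2, -20)) = 53.6656
d((-19, -17), (-11, 26)) = 43.7379
d((-19, -17), (1, 8)) = 32.0156
d((-19, -17), (-8, -24)) = 13.0384
d((-19, -17), (-2, 12)) = 33.6155
d((-19, -17), (30, -29)) = 50.448
d((-19, -17), (-2, -20)) = 17.2627
d((-11, 26), (1, 8)) = 21.6333
d((-11, 26), (-8, -24)) = 50.0899
d((-11, 26), (-2, 12)) = 16.6433
d((-11, 26), (30, -29)) = 68.6003
d((-11, 26), (-2, -20)) = 46.8722
d((1, 8), (-8, -24)) = 33.2415
d((1, 8), (-2, 12)) = 5.0 <-- minimum
d((1, 8), (30, -29)) = 47.0106
d((1, 8), (-2, -20)) = 28.1603
d((-8, -24), (-2, 12)) = 36.4966
d((-8, -24), (30, -29)) = 38.3275
d((-8, -24), (-2, -20)) = 7.2111
d((-2, 12), (30, -29)) = 52.0096
d((-2, 12), (-2, -20)) = 32.0
d((30, -29), (-2, -20)) = 33.2415

Closest pair: (1, 8) and (-2, 12) with distance 5.0

The closest pair is (1, 8) and (-2, 12) with Euclidean distance 5.0. For 10 points, brute-force pairwise comparison is shown above. For large n, the divide-and-conquer algorithm (sort by x, recurse on halves, check the dividing strip) achieves O(n log n).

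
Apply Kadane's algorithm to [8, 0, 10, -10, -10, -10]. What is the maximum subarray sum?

Using Kadane's algorithm on [8, 0, 10, -10, -10, -10]:

Scanning through the array:
Position 1 (value 0): max_ending_here = 8, max_so_far = 8
Position 2 (value 10): max_ending_here = 18, max_so_far = 18
Position 3 (value -10): max_ending_here = 8, max_so_far = 18
Position 4 (value -10): max_ending_here = -2, max_so_far = 18
Position 5 (value -10): max_ending_here = -10, max_so_far = 18

Maximum subarray: [8, 0, 10]
Maximum sum: 18

The maximum subarray is [8, 0, 10] with sum 18. This subarray runs from index 0 to index 2.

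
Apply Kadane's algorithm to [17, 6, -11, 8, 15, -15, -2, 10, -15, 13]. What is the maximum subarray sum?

Using Kadane's algorithm on [17, 6, -11, 8, 15, -15, -2, 10, -15, 13]:

Scanning through the array:
Position 1 (value 6): max_ending_here = 23, max_so_far = 23
Position 2 (value -11): max_ending_here = 12, max_so_far = 23
Position 3 (value 8): max_ending_here = 20, max_so_far = 23
Position 4 (value 15): max_ending_here = 35, max_so_far = 35
Position 5 (value -15): max_ending_here = 20, max_so_far = 35
Position 6 (value -2): max_ending_here = 18, max_so_far = 35
Position 7 (value 10): max_ending_here = 28, max_so_far = 35
Position 8 (value -15): max_ending_here = 13, max_so_far = 35
Position 9 (value 13): max_ending_here = 26, max_so_far = 35

Maximum subarray: [17, 6, -11, 8, 15]
Maximum sum: 35

The maximum subarray is [17, 6, -11, 8, 15] with sum 35. This subarray runs from index 0 to index 4.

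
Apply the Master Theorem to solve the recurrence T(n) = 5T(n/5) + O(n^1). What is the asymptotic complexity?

Master Theorem for T(n) = 5T(n/5) + O(n^1):

a = 5, b = 5, c = 1
log_b(a) = log_5(5) = 1.0000

Case 2: c = 1 = log_5(5) = 1.0000
T(n) = O(n^1 log n) = O(n log n)

For T(n) = 5T(n/5) + O(n^1): log_5(5) = 1.0000. This is Case 2 of the Master Theorem (c = log_b(a), equal work at all levels), giving O(n log n).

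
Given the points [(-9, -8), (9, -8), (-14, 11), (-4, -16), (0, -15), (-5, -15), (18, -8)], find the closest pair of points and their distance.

Computing all pairwise distances among 7 points:

d((-9, -8), (9, -8)) = 18.0
d((-9, -8), (-14, 11)) = 19.6469
d((-9, -8), (-4, -16)) = 9.434
d((-9, -8), (0, -15)) = 11.4018
d((-9, -8), (-5, -15)) = 8.0623
d((-9, -8), (18, -8)) = 27.0
d((9, -8), (-14, 11)) = 29.8329
d((9, -8), (-4, -16)) = 15.2643
d((9, -8), (0, -15)) = 11.4018
d((9, -8), (-5, -15)) = 15.6525
d((9, -8), (18, -8)) = 9.0
d((-14, 11), (-4, -16)) = 28.7924
d((-14, 11), (0, -15)) = 29.5296
d((-14, 11), (-5, -15)) = 27.5136
d((-14, 11), (18, -8)) = 37.2156
d((-4, -16), (0, -15)) = 4.1231
d((-4, -16), (-5, -15)) = 1.4142 <-- minimum
d((-4, -16), (18, -8)) = 23.4094
d((0, -15), (-5, -15)) = 5.0
d((0, -15), (18, -8)) = 19.3132
d((-5, -15), (18, -8)) = 24.0416

Closest pair: (-4, -16) and (-5, -15) with distance 1.4142

The closest pair is (-4, -16) and (-5, -15) with Euclidean distance 1.4142. For 7 points, brute-force pairwise comparison is shown above. For large n, the divide-and-conquer algorithm (sort by x, recurse on halves, check the dividing strip) achieves O(n log n).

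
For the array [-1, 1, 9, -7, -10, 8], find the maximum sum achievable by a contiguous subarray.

Using Kadane's algorithm on [-1, 1, 9, -7, -10, 8]:

Scanning through the array:
Position 1 (value 1): max_ending_here = 1, max_so_far = 1
Position 2 (value 9): max_ending_here = 10, max_so_far = 10
Position 3 (value -7): max_ending_here = 3, max_so_far = 10
Position 4 (value -10): max_ending_here = -7, max_so_far = 10
Position 5 (value 8): max_ending_here = 8, max_so_far = 10

Maximum subarray: [1, 9]
Maximum sum: 10

The maximum subarray is [1, 9] with sum 10. This subarray runs from index 1 to index 2.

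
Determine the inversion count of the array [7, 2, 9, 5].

Finding inversions in [7, 2, 9, 5]:

(0, 1): arr[0]=7 > arr[1]=2
(0, 3): arr[0]=7 > arr[3]=5
(2, 3): arr[2]=9 > arr[3]=5

Total inversions: 3

The array has 3 inversion(s): (0,1), (0,3), (2,3). Each pair (i,j) satisfies i < j and arr[i] > arr[j].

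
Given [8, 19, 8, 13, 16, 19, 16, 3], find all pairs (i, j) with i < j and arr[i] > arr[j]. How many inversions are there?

Finding inversions in [8, 19, 8, 13, 16, 19, 16, 3]:

(0, 7): arr[0]=8 > arr[7]=3
(1, 2): arr[1]=19 > arr[2]=8
(1, 3): arr[1]=19 > arr[3]=13
(1, 4): arr[1]=19 > arr[4]=16
(1, 6): arr[1]=19 > arr[6]=16
(1, 7): arr[1]=19 > arr[7]=3
(2, 7): arr[2]=8 > arr[7]=3
(3, 7): arr[3]=13 > arr[7]=3
(4, 7): arr[4]=16 > arr[7]=3
(5, 6): arr[5]=19 > arr[6]=16
(5, 7): arr[5]=19 > arr[7]=3
(6, 7): arr[6]=16 > arr[7]=3

Total inversions: 12

The array has 12 inversion(s): (0,7), (1,2), (1,3), (1,4), (1,6), (1,7), (2,7), (3,7), (4,7), (5,6), (5,7), (6,7). Each pair (i,j) satisfies i < j and arr[i] > arr[j].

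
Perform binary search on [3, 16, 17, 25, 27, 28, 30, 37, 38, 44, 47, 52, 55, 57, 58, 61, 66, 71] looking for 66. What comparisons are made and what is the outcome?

Binary search for 66 in [3, 16, 17, 25, 27, 28, 30, 37, 38, 44, 47, 52, 55, 57, 58, 61, 66, 71]:

lo=0, hi=17, mid=8, arr[mid]=38 -> 38 < 66, search right half
lo=9, hi=17, mid=13, arr[mid]=57 -> 57 < 66, search right half
lo=14, hi=17, mid=15, arr[mid]=61 -> 61 < 66, search right half
lo=16, hi=17, mid=16, arr[mid]=66 -> Found target at index 16!

Binary search finds 66 at index 16 after 4 comparisons. The search repeatedly halves the search space by comparing with the middle element.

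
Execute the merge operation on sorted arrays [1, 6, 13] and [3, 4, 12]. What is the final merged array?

Merging process:

Compare 1 vs 3: take 1 from left. Merged: [1]
Compare 6 vs 3: take 3 from right. Merged: [1, 3]
Compare 6 vs 4: take 4 from right. Merged: [1, 3, 4]
Compare 6 vs 12: take 6 from left. Merged: [1, 3, 4, 6]
Compare 13 vs 12: take 12 from right. Merged: [1, 3, 4, 6, 12]
Append remaining from left: [13]. Merged: [1, 3, 4, 6, 12, 13]

Final merged array: [1, 3, 4, 6, 12, 13]
Total comparisons: 5

The merged array is [1, 3, 4, 6, 12, 13], requiring 5 comparisons. The merge step runs in O(n) time where n is the total number of elements.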